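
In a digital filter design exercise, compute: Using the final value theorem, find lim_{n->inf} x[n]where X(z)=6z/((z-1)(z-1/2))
Final value theorem: lim x[n] = lim_{z->1} (z-1) * X(z)
(z-1) * X(z) = 6z/(z-1/2)
As z->1: 6/(1-1/2) = 6/(1/2) = 12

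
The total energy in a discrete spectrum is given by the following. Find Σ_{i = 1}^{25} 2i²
= 2·n(n+1)(2n+1)/6 = 2·25·26·51/6 = 11050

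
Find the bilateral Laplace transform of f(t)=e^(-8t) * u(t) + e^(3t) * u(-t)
For e^(-8t) * u(t): L = 1/(s + 8), Re(s) > -8
For e^(3t) * u(-t): L = -1/(s-3), Re(s) < 3
Combined: F(s) = 1/(s + 8) - 1/(s-3), -8 < Re(s) < 3

Answer: 1/(s + 8) - 1/(s-3), ROC: -8 < Re(s) < 3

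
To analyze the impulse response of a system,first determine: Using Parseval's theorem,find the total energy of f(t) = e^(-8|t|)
Parseval's theorem: E = integral |f(t)|^2 dt = (1/2pi) integral |F(omega)|^2 domega
E = integral_{-inf}^{inf} e^(-16|t|) dt = 2 * integral_0^inf e^(-16t) dt = 2/(2 * 8) = 1/8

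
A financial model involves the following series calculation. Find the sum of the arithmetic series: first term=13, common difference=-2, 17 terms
Last term: a_n = 13 + (17 - 1)·-2 = -19
Sum = n(a_1 + a_n)/2 = 17(13 + (-19))/2 = -51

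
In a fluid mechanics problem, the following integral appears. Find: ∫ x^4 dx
Using power rule: ∫ x^4 dx = 1/5 x^5 + C = (1/5)x^5 + C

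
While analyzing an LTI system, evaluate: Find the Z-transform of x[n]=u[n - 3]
Using the time-shift property: Z{u[n-3]}=z^(-3) * z/(z-1)
=z^(-2)/(z-1)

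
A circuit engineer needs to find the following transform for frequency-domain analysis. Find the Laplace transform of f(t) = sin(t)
L{sin(wt)}=w/(s² + w²)
L{sin(t)}=1/(s² + 1)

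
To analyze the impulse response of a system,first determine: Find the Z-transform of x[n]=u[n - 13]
Using the time-shift property: Z{u[n-13]} = z^(-13)*z/(z-1)
= z^(-12)/(z-1)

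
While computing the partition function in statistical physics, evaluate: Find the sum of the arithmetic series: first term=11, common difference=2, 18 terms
Last term: a_n=11 + (18 - 1)·2=45
Sum=n(a_1 + a_n)/2=18(11 + 45)/2=504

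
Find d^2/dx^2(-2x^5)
Apply power rule 2 times:
d^1: -10x^4
d^2: -40x^3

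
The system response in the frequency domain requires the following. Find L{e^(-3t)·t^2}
First shifting: L{e^(at)f(t)} = F(s-a)
L{t^2} = 2/s^3
Shift s → s + 3: 2/(s + 3)^3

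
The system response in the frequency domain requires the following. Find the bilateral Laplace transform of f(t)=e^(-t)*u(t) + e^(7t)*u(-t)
For e^(-t)*u(t): L = 1/(s+1), Re(s) > -1
For e^(7t)*u(-t): L = -1/(s-7), Re(s) < 7
Combined: F(s) = 1/(s+1)-1/(s-7), -1 < Re(s) < 7

Answer: 1/(s+1)-1/(s-7), ROC: -1 < Re(s) < 7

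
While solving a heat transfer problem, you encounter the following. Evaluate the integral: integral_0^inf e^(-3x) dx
integral_0^inf e^(-3x) dx=[-1/3 * e^(-3x)]_0^inf
=0 - (-1/3)=1/3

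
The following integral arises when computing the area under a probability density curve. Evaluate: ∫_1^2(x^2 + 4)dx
Step 1: Find antiderivative F(x) = (1/3)x^3 + 4x
Step 2: F(2) - F(1) = 32/3 - (13/3) = 19/3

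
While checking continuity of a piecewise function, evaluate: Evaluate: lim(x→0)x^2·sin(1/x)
Squeeze theorem: -|x^2| ≤ x^2·sin(1/x) ≤ |x^2|
Since x^2 → 0 as x → 0, by squeeze theorem the limit is 0

Answer: 0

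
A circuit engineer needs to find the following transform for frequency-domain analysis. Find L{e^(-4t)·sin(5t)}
First shifting: L{e^(at)f(t)}=F(s-a)
L{sin(5t)}=5/(s²+25)
Shift: 5/((s+4)²+25)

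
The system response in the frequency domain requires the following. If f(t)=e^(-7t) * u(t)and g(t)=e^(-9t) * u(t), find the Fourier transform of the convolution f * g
By the convolution theorem: F{f*g} = F(omega)*G(omega)
F(omega) = 1/(7+j*omega), G(omega) = 1/(9+j*omega)
F{f*g} = 1/((7+j*omega)(9+j*omega))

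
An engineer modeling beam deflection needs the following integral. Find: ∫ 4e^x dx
Since d/dx[e^x]=+e^x, we get 4e^x+C

Answer: 4e^x+C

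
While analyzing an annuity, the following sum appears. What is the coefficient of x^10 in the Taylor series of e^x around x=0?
Taylor series of e^x = Σ x^n/n!
Coefficient of x^10 = 1/10! = 1/3628800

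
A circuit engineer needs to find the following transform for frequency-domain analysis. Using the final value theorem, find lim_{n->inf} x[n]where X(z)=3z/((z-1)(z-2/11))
Final value theorem: lim x[n]=lim_{z->1} (z-1)*X(z)
(z-1)*X(z)=3z/(z-2/11)
As z->1: 3/(1-2/11)=3/(9/11)=11/3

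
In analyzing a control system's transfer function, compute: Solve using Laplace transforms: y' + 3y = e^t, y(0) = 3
Take L: sY - 3+3Y = 1/(s-1)
Y(s+3) = 1/(s-1)+3
Y = 1/((s-1)(s+3))+3/(s+3)
Partial fractions: 1/((s-1)(s+3)) = (1/4)/(s-1) - (1/4)/(s+3)
So Y = (1/4)/(s-1)+(11/4)/(s+3)
Inverse Laplace transform (L^(-1){1/(s-1)} = e^t, L^(-1){1/(s+3)} = e^(-3t)):

Answer: y(t) = (1/4)·e^t+(11/4)·e^(-3t)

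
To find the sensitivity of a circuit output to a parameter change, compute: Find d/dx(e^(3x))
Chain rule: d/dx[e^u] = e^u · u' where u = 3x
u' = 3

Answer: 3·e^(3x)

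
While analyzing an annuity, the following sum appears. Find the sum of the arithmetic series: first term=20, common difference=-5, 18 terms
Last term: a_n=20+(18-1)·-5=-65
Sum=n(a_1+a_n)/2=18(20+(-65))/2=-405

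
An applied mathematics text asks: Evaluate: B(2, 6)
B(x,y)=Γ(x)Γ(y)/Γ(x+y)=(x-1)!(y-1)!/(x+y-1)!
B(2,6)=1!·5!/7!=1/42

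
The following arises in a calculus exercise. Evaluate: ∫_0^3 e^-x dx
Antiderivative: -e^-x
Evaluate: -(e^-3 - 1)

Answer: (e^-3 - 1)/(-1)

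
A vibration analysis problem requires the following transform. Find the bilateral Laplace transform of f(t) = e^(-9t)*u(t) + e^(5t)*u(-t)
For e^(-9t)*u(t): L=1/(s + 9), Re(s) > -9
For e^(5t)*u(-t): L=-1/(s-5), Re(s) < 5
Combined: F(s)=1/(s + 9) - 1/(s-5), -9 < Re(s) < 5

Answer: 1/(s + 9) - 1/(s-5), ROC: -9 < Re(s) < 5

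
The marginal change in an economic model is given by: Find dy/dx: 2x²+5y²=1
Differentiate: 4x+10y·(dy/dx)=0
dy/dx=-4x/(10y)=-(2/5)·(x/y)

Answer: dy/dx=-(2/5)·(x/y)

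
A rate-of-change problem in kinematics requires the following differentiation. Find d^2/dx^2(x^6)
Apply power rule 2 times:
d^1: 6x^5
d^2: 30x^4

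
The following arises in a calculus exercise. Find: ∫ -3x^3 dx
Using power rule: ∫ -3x^3 dx=-3/4 x^4+C=(-3/4)x^4+C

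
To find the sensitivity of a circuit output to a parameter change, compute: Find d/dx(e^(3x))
Chain rule: d/dx[e^u] = e^u · u' where u = 3x
u' = 3

Answer: 3·e^(3x)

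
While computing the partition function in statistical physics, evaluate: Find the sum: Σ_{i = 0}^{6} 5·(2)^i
Geometric series: S=a(1 - r^n)/(1 - r)
a=5, r=2, n=7
S=5(1 - 128)/-1=635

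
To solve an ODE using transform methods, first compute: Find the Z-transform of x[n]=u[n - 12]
Using the time-shift property: Z{u[n-12]}=z^(-12) * z/(z-1)
=z^(-11)/(z-1)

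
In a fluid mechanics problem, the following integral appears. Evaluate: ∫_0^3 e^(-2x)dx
Antiderivative: (1/(-2))e^(-2x)
Evaluate: (1/(-2))(e^-6 - 1)

Answer: (e^-6 - 1)/(-2)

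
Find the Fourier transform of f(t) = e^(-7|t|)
Using the standard pair: F{e^(-a|t|)} = 2a/(a^2 + omega^2)
With a = 7: F(omega) = 14/(49 + omega^2)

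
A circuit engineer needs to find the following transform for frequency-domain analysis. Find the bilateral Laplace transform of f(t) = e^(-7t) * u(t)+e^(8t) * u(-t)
For e^(-7t)*u(t): L=1/(s+7), Re(s) > -7
For e^(8t)*u(-t): L=-1/(s-8), Re(s) < 8
Combined: F(s)=1/(s+7)-1/(s-8), -7 < Re(s) < 8

Answer: 1/(s+7)-1/(s-8), ROC: -7 < Re(s) < 8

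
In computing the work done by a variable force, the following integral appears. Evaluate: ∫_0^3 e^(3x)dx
Antiderivative: (1/3)e^(3x)
Evaluate: (1/3)(e^9-1)

Answer: (e^9-1)/3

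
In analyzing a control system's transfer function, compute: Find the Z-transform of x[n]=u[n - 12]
Using the time-shift property: Z{u[n-12]}=z^(-12)*z/(z-1)
=z^(-11)/(z-1)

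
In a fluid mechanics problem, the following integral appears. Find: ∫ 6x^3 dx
Using power rule: ∫ 6x^3 dx=6/4 x^4+C=(3/2)x^4+C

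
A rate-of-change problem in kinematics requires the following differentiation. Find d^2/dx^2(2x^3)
Apply power rule 2 times:
d^1: 6x^2
d^2: 12x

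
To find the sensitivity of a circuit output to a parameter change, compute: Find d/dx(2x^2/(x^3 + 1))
Quotient rule: (f/g)'=(f'g - fg')/g²
f=2x^2, f'=4x
g=x^3+1, g'=3x^2

Answer: (4x·(x^3+1)-6x^4)/(x^3+1)²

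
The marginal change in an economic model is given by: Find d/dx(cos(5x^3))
Chain rule: d/dx[cos(u)] = -sin(u)·u' where u = 5x^3
u' = 15x^2

Answer: -15x^2·sin(5x^3)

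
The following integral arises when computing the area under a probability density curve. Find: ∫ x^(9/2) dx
Power rule: ∫ x^(9/2) dx=x^(11/2)/(11/2) + C

Answer: (2/11)·x^(11/2) + C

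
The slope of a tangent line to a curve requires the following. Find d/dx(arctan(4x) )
d/dx[arctan(u)]=u'/(1+u²), u=4x, u'=4

Answer: 4/(1+16x²)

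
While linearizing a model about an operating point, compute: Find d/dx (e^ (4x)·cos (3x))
Product rule: (fg)'=f'g + fg'
f=e^(4x), f'=4·e^(4x)
g=cos(3x), g'=-3·sin(3x)

Answer: 4·e^(4x)·cos(3x) - 3·e^(4x)·sin(3x)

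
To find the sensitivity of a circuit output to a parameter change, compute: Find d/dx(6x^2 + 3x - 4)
Power rule: d/dx(ax^n) = n·a·x^(n-1)
Term by term: 12·x+3

Answer: 12x+3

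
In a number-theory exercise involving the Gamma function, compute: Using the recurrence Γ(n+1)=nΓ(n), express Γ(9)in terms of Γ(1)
Γ(9) = 8Γ(8) = 8·7Γ(7) = ... = 8!·Γ(1) = 40320·Γ(1)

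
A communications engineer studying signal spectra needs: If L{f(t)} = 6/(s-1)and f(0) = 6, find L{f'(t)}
L{f'(t)} = s·F(s) - f(0) = 6s/(s-1)-6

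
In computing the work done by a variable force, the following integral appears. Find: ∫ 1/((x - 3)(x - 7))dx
Partial fractions: 1/((x-3)(x-7)) = A/(x-3)+B/(x-7)
A = -1/4, B = 1/4
∫ [-1/4· 1/(x-3)+1/4· 1/(x-7)] dx
= (1/4)[ln|x-7| - ln|x-3|]+C

Answer: (1/4)·ln|(x-7)/(x-3)|+C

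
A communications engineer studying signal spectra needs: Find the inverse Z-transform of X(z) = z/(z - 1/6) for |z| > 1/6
Standard pair: z/(z-a) <-> a^n*u[n] for causal signals
With a=1/6: x[n]=(1/6)^n*u[n]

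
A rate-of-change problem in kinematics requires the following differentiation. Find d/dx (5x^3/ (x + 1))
Quotient rule: (f/g)'=(f'g - fg')/g²
f=5x^3, f'=15x^2
g=x+1, g'=1

Answer: (15x^2·(x+1)-5x^3)/(x+1)²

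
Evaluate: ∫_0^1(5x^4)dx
Step 1: Find antiderivative F(x)=x^5
Step 2: F(1) - F(0)=1 - (0)=1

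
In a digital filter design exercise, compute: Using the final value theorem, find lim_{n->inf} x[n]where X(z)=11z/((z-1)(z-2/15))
Final value theorem: lim x[n] = lim_{z->1} (z-1) * X(z)
(z-1) * X(z) = 11z/(z-2/15)
As z->1: 11/(1 - 2/15) = 11/(13/15) = 165/13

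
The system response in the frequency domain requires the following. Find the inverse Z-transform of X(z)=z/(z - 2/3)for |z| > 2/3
Standard pair: z/(z-a) <-> a^n * u[n] for causal signals
With a = 2/3: x[n] = (2/3)^n * u[n]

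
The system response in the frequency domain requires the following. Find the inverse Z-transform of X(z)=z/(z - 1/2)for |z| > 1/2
Standard pair: z/(z-a) <-> a^n * u[n] for causal signals
With a = 1/2: x[n] = (1/2)^n * u[n]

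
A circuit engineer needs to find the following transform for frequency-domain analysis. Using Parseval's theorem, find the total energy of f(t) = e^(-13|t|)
Parseval's theorem: E=integral |f(t)|^2 dt=(1/2pi) integral |F(omega)|^2 domega
E=integral_{-inf}^{inf} e^(-26|t|) dt=2*integral_0^inf e^(-26t) dt=2/(2*13)=1/13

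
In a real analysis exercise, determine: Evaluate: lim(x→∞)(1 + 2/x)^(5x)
Rewrite as [(1 + 2/x)^x]^5.
lim(1 + 2/x)^x = e^2, so limit = (e^2)^5 = e^10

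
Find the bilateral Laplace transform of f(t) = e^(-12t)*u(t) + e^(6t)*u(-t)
For e^(-12t) * u(t): L=1/(s+12), Re(s) > -12
For e^(6t) * u(-t): L=-1/(s-6), Re(s) < 6
Combined: F(s)=1/(s+12)-1/(s-6), -12 < Re(s) < 6

Answer: 1/(s+12)-1/(s-6), ROC: -12 < Re(s) < 6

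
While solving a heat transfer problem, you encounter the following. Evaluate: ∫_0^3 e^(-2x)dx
Antiderivative: (1/(-2))e^(-2x)
Evaluate: (1/(-2))(e^-6 - 1)

Answer: (e^-6 - 1)/(-2)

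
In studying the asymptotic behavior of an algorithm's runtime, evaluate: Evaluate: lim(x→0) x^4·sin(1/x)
Squeeze theorem: -|x^4| ≤ x^4·sin(1/x) ≤ |x^4|
Since x^4 → 0 as x → 0, by squeeze theorem the limit is 0

Answer: 0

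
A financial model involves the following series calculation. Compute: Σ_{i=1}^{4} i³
Using formula: Σ i^3 = [n(n+1)/2]² = [4·5/2]² = 100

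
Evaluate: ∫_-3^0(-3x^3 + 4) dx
Step 1: Find antiderivative F(x) = (-3/4)x^4+4x
Step 2: F(0) - F(-3) = 0 - (-291/4) = 291/4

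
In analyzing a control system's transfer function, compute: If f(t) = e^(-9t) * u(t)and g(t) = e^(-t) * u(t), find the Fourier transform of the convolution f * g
By the convolution theorem: F{f*g} = F(omega)*G(omega)
F(omega) = 1/(9+j*omega), G(omega) = 1/(1+j*omega)
F{f*g} = 1/((9+j*omega)(1+j*omega))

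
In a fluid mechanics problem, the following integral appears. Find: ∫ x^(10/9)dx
Power rule: ∫ x^(10/9) dx=x^(19/9)/(19/9) + C

Answer: (9/19)·x^(19/9) + C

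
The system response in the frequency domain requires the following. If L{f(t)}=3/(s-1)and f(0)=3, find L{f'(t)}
L{f'(t)}=s·F(s) - f(0)=3s/(s-1)-3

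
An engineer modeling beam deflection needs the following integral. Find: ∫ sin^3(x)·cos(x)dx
Let u=sin(x), du=cos(x) dx
∫ u^3 du=u^4/4+C

Answer: sin^4(x)/4+C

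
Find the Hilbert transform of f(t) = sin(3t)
The Hilbert transform shifts each frequency component by -pi/2.
H{sin(wt)}=-cos(wt)
With w=3: H{sin(3t)}=-cos(3t)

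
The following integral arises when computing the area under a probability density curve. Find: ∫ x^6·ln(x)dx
By parts: u=ln(x), dv=x^6 dx
du=1/x dx, v=x^7/7
=x^7·ln(x)/7 - ∫ x^6/7 dx
=x^7·ln(x)/7 - x^7/49+C

Answer: x^7(ln(x)/7-1/49)+C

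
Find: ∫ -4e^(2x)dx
Since d/dx[e^(2x)] = 2e^(2x), we get -2 e^(2x)+C

Answer: -2e^(2x)+C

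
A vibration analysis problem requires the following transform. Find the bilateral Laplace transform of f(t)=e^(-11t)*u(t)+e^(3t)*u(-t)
For e^(-11t) * u(t): L = 1/(s+11), Re(s) > -11
For e^(3t) * u(-t): L = -1/(s-3), Re(s) < 3
Combined: F(s) = 1/(s+11)-1/(s-3), -11 < Re(s) < 3

Answer: 1/(s+11)-1/(s-3), ROC: -11 < Re(s) < 3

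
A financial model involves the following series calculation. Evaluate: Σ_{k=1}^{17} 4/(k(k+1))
Partial fractions: 4/(k(k+1)) = 4/k - 4/(k+1)
Telescoping sum: 4(1-1/18) = 4·17/18

Answer: 34/9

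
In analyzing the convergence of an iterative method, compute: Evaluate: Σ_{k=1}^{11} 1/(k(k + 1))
Partial fractions: 1/(k(k+1)) = 1/k - 1/(k+1)
Telescoping sum: 1(1-1/12) = 1·11/12

Answer: 11/12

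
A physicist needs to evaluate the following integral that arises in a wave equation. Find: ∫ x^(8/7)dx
Power rule: ∫ x^(8/7) dx=x^(15/7)/(15/7) + C

Answer: (7/15)·x^(15/7) + C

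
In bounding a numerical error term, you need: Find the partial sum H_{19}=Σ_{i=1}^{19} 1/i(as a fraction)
H_19 = 1+1/2+1/3+...+1/19
= 275295799/77597520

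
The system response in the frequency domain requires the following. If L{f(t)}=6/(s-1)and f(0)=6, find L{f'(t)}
L{f'(t)} = s·F(s) - f(0) = 6s/(s-1) - 6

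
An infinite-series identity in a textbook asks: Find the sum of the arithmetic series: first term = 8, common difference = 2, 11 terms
Last term: a_n=8+(11-1)·2=28
Sum=n(a_1+a_n)/2=11(8+28)/2=198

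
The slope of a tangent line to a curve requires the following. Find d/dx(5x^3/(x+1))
Quotient rule: (f/g)'=(f'g - fg')/g²
f=5x^3, f'=15x^2
g=x + 1, g'=1

Answer: (15x^2·(x + 1) - 5x^3)/(x + 1)²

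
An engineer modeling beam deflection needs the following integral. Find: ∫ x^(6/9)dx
Power rule: ∫ x^(2/3) dx=x^(5/3)/(5/3) + C

Answer: (3/5)·x^(5/3) + C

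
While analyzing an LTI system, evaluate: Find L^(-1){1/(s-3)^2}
L^(-1){1/(s-a)^n} = t^(n-1)·e^(at)/(n-1)!
Here a = 3, n = 2: t^1·e^(3t)/1

Answer: t·e^(3t)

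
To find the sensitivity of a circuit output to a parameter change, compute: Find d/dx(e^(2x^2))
Chain rule: d/dx[e^u]=e^u · u' where u=2x^2
u'=4x

Answer: 4x·e^(2x^2)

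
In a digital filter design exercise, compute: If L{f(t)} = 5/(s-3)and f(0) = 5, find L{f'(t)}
L{f'(t)}=s·F(s) - f(0)=5s/(s-3) - 5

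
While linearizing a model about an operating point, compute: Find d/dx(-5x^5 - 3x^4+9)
Power rule: d/dx(ax^n)=n·a·x^(n-1)
Term by term: -25·x^4-12·x^3

Answer: -25x^4-12x^3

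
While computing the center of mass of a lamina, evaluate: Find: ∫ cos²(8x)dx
Using identity cos²(u) = (1+cos(2u))/2:
∫ (1+cos(16x))/2 dx = x/2+sin(16x)/32+C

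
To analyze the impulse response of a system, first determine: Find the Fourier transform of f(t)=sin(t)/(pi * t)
sin(W * t)/(pi * t) = (W/pi) * sinc(W * t/pi) is the impulse response of the ideal low-pass filter with cutoff W (here W = 1).
Its Fourier transform is a rectangular function:
F(omega) = 1 for |omega| < 1, 0 otherwise

Answer: rect(omega/2) [i.e., 1 for |omega| < 1, 0 otherwise]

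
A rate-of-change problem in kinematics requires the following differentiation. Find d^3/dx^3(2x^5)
Apply power rule 3 times:
d^1: 10x^4
d^2: 40x^3
d^3: 120x^2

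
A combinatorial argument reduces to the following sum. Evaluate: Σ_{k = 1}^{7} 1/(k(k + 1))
Partial fractions: 1/(k(k+1))=1/k - 1/(k+1)
Telescoping sum: 1(1-1/8)=1·7/8

Answer: 7/8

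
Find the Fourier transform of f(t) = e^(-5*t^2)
The Fourier transform of a Gaussian e^(-a*t^2) is sqrt(pi/a)*e^(-omega^2/(4a)).
With a = 5: F(omega) = sqrt(pi/5)*e^(-omega^2/20)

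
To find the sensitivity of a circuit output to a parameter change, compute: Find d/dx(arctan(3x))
d/dx[arctan(u)]=u'/(1+u²), u=3x, u'=3

Answer: 3/(1+9x²)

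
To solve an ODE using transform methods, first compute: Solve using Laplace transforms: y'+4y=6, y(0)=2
Take L of both sides: sY(s) - 2 + 4Y(s)=6/s
Y(s)(s + 4)=6/s + 2
Y(s)=6/(s(s + 4)) + 2/(s + 4)
Partial fractions: 6/(s(s + 4))=(3/2)/s - (3/2)/(s + 4)
So Y(s)=(3/2)/s + (1/2)/(s + 4)
Inverse transform (L^(-1){1/s}=1, L^(-1){1/(s + 4)}=e^(-4t)):

Answer: y(t)=3/2 + (1/2)·e^(-4t)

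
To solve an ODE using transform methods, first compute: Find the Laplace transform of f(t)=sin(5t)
L{sin(wt)}=w/(s² + w²)
L{sin(5t)}=5/(s² + 25)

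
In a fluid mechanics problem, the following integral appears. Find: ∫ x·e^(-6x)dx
Integration by parts: u = x, dv = e^(-6x) dx
du = dx, v = e^(-6x)/(-6)
= x·e^(-6x)/(-6) - ∫ e^(-6x)/(-6) dx
= x·e^(-6x)/(-6) - e^(-6x)/36+C

Answer: e^(-6x)(x/(-6)-1/36)+C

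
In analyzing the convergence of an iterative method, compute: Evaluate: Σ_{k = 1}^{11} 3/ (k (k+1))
Partial fractions: 3/(k(k + 1))=3/k - 3/(k + 1)
Telescoping sum: 3(1 - 1/12)=3·11/12

Answer: 11/4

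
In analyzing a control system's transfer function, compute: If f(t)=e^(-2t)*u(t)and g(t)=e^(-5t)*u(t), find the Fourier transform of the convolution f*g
By the convolution theorem: F{f * g} = F(omega) * G(omega)
F(omega) = 1/(2+j * omega), G(omega) = 1/(5+j * omega)
F{f * g} = 1/((2+j * omega)(5+j * omega))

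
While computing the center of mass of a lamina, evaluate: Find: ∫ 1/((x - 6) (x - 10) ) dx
Partial fractions: 1/((x-6)(x-10)) = A/(x-6)+B/(x-10)
A = -1/4, B = 1/4
∫ [-1/4· 1/(x-6)+1/4· 1/(x-10)] dx
= (1/4)[ln|x-10| - ln|x-6|]+C

Answer: (1/4)·ln|(x-10)/(x-6)|+C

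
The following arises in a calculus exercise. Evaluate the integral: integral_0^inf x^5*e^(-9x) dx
This is a Gamma integral. Substitute u=9x (du=9 dx):
integral_0^inf x^5*e^(-9x) dx=(1/9^6) integral_0^inf u^5*e^(-u) du
=Gamma(6)/9^6=5!/9^6=120/531441

Answer: 40/177147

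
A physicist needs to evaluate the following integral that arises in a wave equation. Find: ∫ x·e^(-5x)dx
Integration by parts: u=x, dv=e^(-5x) dx
du=dx, v=e^(-5x)/(-5)
=x·e^(-5x)/(-5) - ∫ e^(-5x)/(-5) dx
=x·e^(-5x)/(-5) - e^(-5x)/25 + C

Answer: e^(-5x)(x/(-5) - 1/25) + C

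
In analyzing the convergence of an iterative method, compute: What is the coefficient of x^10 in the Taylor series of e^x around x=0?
Taylor series of e^x=Σ x^n/n!
Coefficient of x^10=1/10!=1/3628800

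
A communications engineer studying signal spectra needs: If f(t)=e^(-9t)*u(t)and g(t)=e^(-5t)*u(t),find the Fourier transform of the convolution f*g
By the convolution theorem: F{f*g}=F(omega)*G(omega)
F(omega)=1/(9+j*omega), G(omega)=1/(5+j*omega)
F{f*g}=1/((9+j*omega)(5+j*omega))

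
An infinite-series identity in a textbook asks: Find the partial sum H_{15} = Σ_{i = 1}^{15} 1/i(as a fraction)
H_15=1+1/2+1/3+...+1/15
=1195757/360360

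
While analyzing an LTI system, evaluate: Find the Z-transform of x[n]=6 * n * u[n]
Z{n*u[n]}=z/(z-1)^2
By linearity: Z{6*n*u[n]}=6z/(z-1)^2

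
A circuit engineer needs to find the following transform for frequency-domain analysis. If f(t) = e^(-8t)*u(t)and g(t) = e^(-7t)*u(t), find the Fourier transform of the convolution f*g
By the convolution theorem: F{f * g}=F(omega) * G(omega)
F(omega)=1/(8+j * omega), G(omega)=1/(7+j * omega)
F{f * g}=1/((8+j * omega)(7+j * omega))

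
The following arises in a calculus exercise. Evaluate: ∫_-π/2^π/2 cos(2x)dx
Antiderivative: sin(2x)/2
Evaluate at bounds: [sin(2·π/2)/2] - [sin(2·-π/2)/2]
= ((0) - (0))/2 = 0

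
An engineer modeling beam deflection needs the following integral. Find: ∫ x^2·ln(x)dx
By parts: u=ln(x), dv=x^2 dx
du=1/x dx, v=x^3/3
=x^3·ln(x)/3 - ∫ x^2/3 dx
=x^3·ln(x)/3 - x^3/9 + C

Answer: x^3(ln(x)/3 - 1/9) + C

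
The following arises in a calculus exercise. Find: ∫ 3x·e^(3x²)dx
Let u = 3x², du = 6x dx
∫ (1/2)e^u du = e^u/2 + C

Answer: e^(3x²)/2 + C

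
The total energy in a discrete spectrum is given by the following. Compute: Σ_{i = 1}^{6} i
Using formula: Σ i^1=n(n + 1)/2=6·7/2=21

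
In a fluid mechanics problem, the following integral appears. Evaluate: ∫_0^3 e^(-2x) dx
Antiderivative: (1/(-2))e^(-2x)
Evaluate: (1/(-2))(e^-6 - 1)

Answer: (e^-6 - 1)/(-2)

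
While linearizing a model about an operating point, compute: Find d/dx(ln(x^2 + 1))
Chain rule: d/dx[ln(u)] = u'/u where u = x^2+1
u' = 2x

Answer: (2x)/(x^2+1)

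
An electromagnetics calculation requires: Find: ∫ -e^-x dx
Since d/dx[e^-x] = - e^-x, we get 1e^-x + C

Answer: e^-x + C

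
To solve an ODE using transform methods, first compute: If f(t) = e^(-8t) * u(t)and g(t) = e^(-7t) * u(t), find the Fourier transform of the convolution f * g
By the convolution theorem: F{f*g}=F(omega)*G(omega)
F(omega)=1/(8 + j*omega), G(omega)=1/(7 + j*omega)
F{f*g}=1/((8 + j*omega)(7 + j*omega))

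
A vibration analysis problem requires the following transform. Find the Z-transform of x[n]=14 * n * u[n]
Z{n*u[n]} = z/(z-1)^2
By linearity: Z{14*n*u[n]} = 14z/(z-1)^2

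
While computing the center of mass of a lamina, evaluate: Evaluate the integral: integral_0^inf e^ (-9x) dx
integral_0^inf e^(-9x) dx=[-1/9 * e^(-9x)]_0^inf
=0 - (-1/9)=1/9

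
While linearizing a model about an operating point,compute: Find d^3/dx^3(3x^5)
Apply power rule 3 times:
d^1: 15x^4
d^2: 60x^3
d^3: 180x^2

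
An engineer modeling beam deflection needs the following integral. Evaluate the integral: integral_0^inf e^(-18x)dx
integral_0^inf e^(-18x) dx=[-1/18*e^(-18x)]_0^inf
=0 - (-1/18)=1/18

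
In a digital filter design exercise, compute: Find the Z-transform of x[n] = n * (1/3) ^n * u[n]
Using the property Z{n*a^n*u[n]} = az/(z-a)^2
With a = 1/3: X(z) = (1/3)z/(z - 1/3)^2, |z| > 1/3

Answer: (1/3)z/(z - 1/3)^2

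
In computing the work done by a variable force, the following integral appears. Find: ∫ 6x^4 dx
Using power rule: ∫ 6x^4 dx=6/5 x^5+C=(6/5)x^5+C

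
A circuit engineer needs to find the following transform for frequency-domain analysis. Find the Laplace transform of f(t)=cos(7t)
L{cos(wt)} = s/(s²+w²)
L{cos(7t)} = s/(s²+49)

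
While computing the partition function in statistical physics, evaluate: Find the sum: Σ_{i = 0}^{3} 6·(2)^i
Geometric series: S = a(1 - r^n)/(1 - r)
a = 6, r = 2, n = 4
S = 6(1-16)/-1 = 90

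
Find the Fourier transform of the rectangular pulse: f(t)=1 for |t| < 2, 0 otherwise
F(omega) = integral from -2 to 2 of e^(-j * omega * t) dt
= 2 * sin(2 * omega)/omega = 4 * sinc(2 * omega/pi)

Answer: 2 * sin(2 * omega)/omega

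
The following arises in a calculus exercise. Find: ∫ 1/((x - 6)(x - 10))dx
Partial fractions: 1/((x-6)(x-10))=A/(x-6)+B/(x-10)
A=-1/4, B=1/4
∫ [-1/4· 1/(x-6)+1/4· 1/(x-10)] dx
=(1/4)[ln|x-10| - ln|x-6|]+C

Answer: (1/4)·ln|(x-10)/(x-6)|+C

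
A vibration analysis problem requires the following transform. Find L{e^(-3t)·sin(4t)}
First shifting: L{e^(at)f(t)}=F(s-a)
L{sin(4t)}=4/(s² + 16)
Shift: 4/((s + 3)² + 16)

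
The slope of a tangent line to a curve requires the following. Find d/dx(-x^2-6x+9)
Power rule: d/dx(ax^n)=n·a·x^(n-1)
Term by term: -2·x - 6

Answer: -2x - 6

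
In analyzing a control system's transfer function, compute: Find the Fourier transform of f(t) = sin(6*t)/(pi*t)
sin(W*t)/(pi*t)=(W/pi)*sinc(W*t/pi) is the impulse response of the ideal low-pass filter with cutoff W (here W=6).
Its Fourier transform is a rectangular function:
F(omega)=1 for |omega| < 6, 0 otherwise

Answer: rect(omega/12) [i.e., 1 for |omega| < 6, 0 otherwise]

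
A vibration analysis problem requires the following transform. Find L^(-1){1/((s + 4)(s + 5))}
Partial fractions: 1/((s+4)(s+5))=A/(s+4)+B/(s+5)
Cover-up: A=1/(s+5)|_{s=-4}=1; B=1/(s+4)|_{s=-5}=-1
L^(-1)=e^(-4t) - e^(-5t)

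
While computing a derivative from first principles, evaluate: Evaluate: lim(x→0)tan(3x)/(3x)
tan(u) ≈ u for small u:
tan(3x)/(3x) ≈ 3x/(3x)=3/3

Answer: 1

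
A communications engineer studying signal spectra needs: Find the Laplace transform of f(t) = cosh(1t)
L{cosh(at)}=s/(s²-a²)
L{cosh(1t)}=s/(s²-1)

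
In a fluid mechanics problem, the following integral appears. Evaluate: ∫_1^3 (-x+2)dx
Step 1: Find antiderivative F(x)=(-1/2)x^2+2x
Step 2: F(3) - F(1)=3/2 - (3/2)=0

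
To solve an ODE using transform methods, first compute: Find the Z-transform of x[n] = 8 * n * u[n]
Z{n*u[n]} = z/(z-1)^2
By linearity: Z{8*n*u[n]} = 8z/(z-1)^2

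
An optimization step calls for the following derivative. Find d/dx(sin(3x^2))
Chain rule: d/dx[sin(u)] = cos(u)·u' where u = 3x^2
u' = 6x

Answer: 6x·cos(3x^2)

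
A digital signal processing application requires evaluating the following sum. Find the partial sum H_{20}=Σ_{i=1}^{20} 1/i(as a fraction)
H_20 = 1 + 1/2 + 1/3 + ... + 1/20
= 55835135/15519504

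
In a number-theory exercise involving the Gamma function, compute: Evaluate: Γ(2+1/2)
Γ(n+1/2) = (2n)!√π/(4^n·n!)
= 24√π/(16·2) = (3/4)·√π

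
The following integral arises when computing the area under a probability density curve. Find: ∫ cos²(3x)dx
Using identity cos²(u)=(1+cos(2u))/2:
∫ (1+cos(6x))/2 dx=x/2+sin(6x)/12+C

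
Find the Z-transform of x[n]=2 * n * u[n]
Z{n*u[n]} = z/(z-1)^2
By linearity: Z{2*n*u[n]} = 2z/(z-1)^2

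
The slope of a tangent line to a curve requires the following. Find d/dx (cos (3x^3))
Chain rule: d/dx[cos(u)] = -sin(u)·u' where u = 3x^3
u' = 9x^2

Answer: -9x^2·sin(3x^3)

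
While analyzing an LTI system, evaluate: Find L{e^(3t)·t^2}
First shifting: L{e^(at)f(t)} = F(s-a)
L{t^2} = 2/s^3
Shift s → s-3: 2/(s-3)^3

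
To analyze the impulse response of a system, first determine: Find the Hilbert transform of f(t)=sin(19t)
The Hilbert transform shifts each frequency component by -pi/2.
H{sin(wt)} = -cos(wt)
With w = 19: H{sin(19t)} = -cos(19t)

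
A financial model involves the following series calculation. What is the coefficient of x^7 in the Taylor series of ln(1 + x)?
ln(1+x) = Σ (-1)^(n+1) x^n/n
Coefficient of x^7 = (-1)^8/7 = 1/7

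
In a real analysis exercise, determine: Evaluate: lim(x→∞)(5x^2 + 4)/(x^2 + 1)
Divide numerator and denominator by x^2:
lim (5 + 4/x^2)/(1 + 1/x^2)=5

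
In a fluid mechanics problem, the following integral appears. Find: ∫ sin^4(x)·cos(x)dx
Let u=sin(x), du=cos(x) dx
∫ u^4 du=u^5/5 + C

Answer: sin^5(x)/5 + C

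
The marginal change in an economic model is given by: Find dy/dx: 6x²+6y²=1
Differentiate: 12x+12y·(dy/dx) = 0
dy/dx = -12x/(12y) = -1·(x/y)

Answer: dy/dx = -1·(x/y)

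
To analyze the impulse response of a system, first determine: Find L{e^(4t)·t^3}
First shifting: L{e^(at)f(t)}=F(s-a)
L{t^3}=6/s^4
Shift s → s-4: 6/(s-4)^4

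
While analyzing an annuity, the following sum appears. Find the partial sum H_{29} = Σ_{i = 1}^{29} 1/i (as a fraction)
H_29 = 1 + 1/2 + 1/3 + ... + 1/29
= 9227046511387/2329089562800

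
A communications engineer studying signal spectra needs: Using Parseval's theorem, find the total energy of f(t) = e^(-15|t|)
Parseval's theorem: E=integral |f(t)|^2 dt=(1/2pi) integral |F(omega)|^2 domega
E=integral_{-inf}^{inf} e^(-30|t|) dt=2 * integral_0^inf e^(-30t) dt=2/(2 * 15)=1/15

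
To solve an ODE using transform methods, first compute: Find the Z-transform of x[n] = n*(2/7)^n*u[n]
Using the property Z{n * a^n * u[n]}=az/(z-a)^2
With a=2/7: X(z)=(2/7)z/(z - 2/7)^2, |z| > 2/7

Answer: (2/7)z/(z - 2/7)^2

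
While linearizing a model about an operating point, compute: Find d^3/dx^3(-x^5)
Apply power rule 3 times:
d^1: -5x^4
d^2: -20x^3
d^3: -60x^2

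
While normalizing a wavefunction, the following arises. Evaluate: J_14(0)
J_n(0)=0 for all n > 0 (Bessel function of first kind)
J_14(0)=0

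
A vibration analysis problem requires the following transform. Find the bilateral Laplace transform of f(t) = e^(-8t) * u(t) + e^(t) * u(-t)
For e^(-8t)*u(t): L = 1/(s + 8), Re(s) > -8
For e^(t)*u(-t): L = -1/(s-1), Re(s) < 1
Combined: F(s) = 1/(s + 8) - 1/(s-1), -8 < Re(s) < 1

Answer: 1/(s + 8) - 1/(s-1), ROC: -8 < Re(s) < 1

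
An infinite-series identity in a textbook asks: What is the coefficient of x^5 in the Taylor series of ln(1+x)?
ln(1+x)=Σ (-1)^(n+1) x^n/n
Coefficient of x^5=(-1)^6/5=1/5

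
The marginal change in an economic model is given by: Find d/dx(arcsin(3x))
d/dx[arcsin(u)]=u'/√(1-u²), u=3x, u'=3

Answer: 3/√(1 - 9x²)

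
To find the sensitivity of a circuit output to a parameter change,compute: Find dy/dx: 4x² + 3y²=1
Differentiate: 8x+6y·(dy/dx) = 0
dy/dx = -8x/(6y) = -(4/3)·(x/y)

Answer: dy/dx = -(4/3)·(x/y)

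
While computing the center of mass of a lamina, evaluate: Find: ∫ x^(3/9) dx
Power rule: ∫ x^(1/3) dx = x^(4/3)/(4/3) + C

Answer: (3/4)·x^(4/3) + C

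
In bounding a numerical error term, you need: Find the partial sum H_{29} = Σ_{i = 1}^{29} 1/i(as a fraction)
H_29=1 + 1/2 + 1/3 + ... + 1/29
=9227046511387/2329089562800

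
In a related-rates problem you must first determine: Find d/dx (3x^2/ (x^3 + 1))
Quotient rule: (f/g)'=(f'g - fg')/g²
f=3x^2, f'=6x
g=x^3 + 1, g'=3x^2

Answer: (6x·(x^3 + 1) - 9x^4)/(x^3 + 1)²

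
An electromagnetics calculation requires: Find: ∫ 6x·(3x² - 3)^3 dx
Let u = 3x² - 3, du = 6x dx
∫ u^3 du = u^4/4 + C

Answer: (3x² - 3)^4/4 + C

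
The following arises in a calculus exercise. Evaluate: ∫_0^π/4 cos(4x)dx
Antiderivative: sin(4x)/4
Evaluate at bounds: [sin(4·π/4)/4] - [sin(4·0)/4]
=((0) - (0))/4=0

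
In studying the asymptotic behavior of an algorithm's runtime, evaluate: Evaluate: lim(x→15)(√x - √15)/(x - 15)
Multiply by conjugate (√x+√15)/(√x+√15):
= (x - 15)/((x - 15)(√x+√15)) = 1/(√x+√15)
As x → 15: 1/(2√15)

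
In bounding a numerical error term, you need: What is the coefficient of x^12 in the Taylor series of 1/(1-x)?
1/(1-x)=Σ x^n for |x|<1
All coefficients are 1

Answer: 1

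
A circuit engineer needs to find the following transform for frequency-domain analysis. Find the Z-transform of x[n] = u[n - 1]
Using the time-shift property: Z{u[n-1]}=z^(-1)*z/(z-1)
=z^(0)/(z-1)

Answer: 1/(z-1)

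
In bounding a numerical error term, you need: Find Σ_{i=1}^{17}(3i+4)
=3·Σ i+4·17=3·153+68=527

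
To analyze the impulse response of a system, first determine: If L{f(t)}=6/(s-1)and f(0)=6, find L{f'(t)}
L{f'(t)}=s·F(s) - f(0)=6s/(s-1)-6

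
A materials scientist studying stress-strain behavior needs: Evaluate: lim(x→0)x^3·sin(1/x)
Squeeze theorem: -|x^3| ≤ x^3·sin(1/x) ≤ |x^3|
Since x^3 → 0 as x → 0, by squeeze theorem the limit is 0

Answer: 0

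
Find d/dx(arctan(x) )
d/dx[arctan(u)] = u'/(1 + u²), u = x, u' = 1

Answer: 1/(1 + x²)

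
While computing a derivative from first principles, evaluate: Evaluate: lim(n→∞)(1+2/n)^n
This is the definition of e^2: lim(1 + 2/n)^n=e^2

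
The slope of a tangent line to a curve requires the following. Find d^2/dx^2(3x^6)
Apply power rule 2 times:
d^1: 18x^5
d^2: 90x^4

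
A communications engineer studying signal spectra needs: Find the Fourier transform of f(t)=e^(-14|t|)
Using the standard pair: F{e^(-a|t|)}=2a/(a^2+omega^2)
With a=14: F(omega)=28/(196+omega^2)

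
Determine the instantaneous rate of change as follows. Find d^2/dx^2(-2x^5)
Apply power rule 2 times:
d^1: -10x^4
d^2: -40x^3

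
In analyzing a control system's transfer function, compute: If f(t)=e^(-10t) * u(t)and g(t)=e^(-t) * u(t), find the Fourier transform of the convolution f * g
By the convolution theorem: F{f*g}=F(omega)*G(omega)
F(omega)=1/(10+j*omega), G(omega)=1/(1+j*omega)
F{f*g}=1/((10+j*omega)(1+j*omega))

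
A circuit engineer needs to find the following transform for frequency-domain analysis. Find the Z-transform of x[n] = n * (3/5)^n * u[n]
Using the property Z{n * a^n * u[n]}=az/(z-a)^2
With a=3/5: X(z)=(3/5)z/(z - 3/5)^2, |z| > 3/5

Answer: (3/5)z/(z - 3/5)^2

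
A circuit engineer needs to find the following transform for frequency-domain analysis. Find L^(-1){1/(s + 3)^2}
L^(-1){1/(s-a)^n} = t^(n-1)·e^(at)/(n-1)!
Here a = -3, n = 2: t^1·e^(-3t)/1

Answer: t·e^(-3t)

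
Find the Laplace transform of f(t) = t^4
L{t^n}=n!/s^(n+1)
L{t^4}=4!/s^5=24/s^5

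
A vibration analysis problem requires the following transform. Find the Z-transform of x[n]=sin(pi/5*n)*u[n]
Z{sin(w0*n)*u[n]} = z*sin(w0)/(z^2 - 2z*cos(w0) + 1)
With w0 = pi/5: X(z) = z*sin(pi/5)/(z^2 - 2z*cos(pi/5) + 1)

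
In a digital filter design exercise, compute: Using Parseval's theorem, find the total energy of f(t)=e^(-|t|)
Parseval's theorem: E=integral |f(t)|^2 dt=(1/2pi) integral |F(omega)|^2 domega
E=integral_{-inf}^{inf} e^(-2|t|) dt=2 * integral_0^inf e^(-2t) dt=2/(2 * 1)=1/1

Answer: 1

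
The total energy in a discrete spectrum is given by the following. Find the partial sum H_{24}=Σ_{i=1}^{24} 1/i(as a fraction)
H_24 = 1+1/2+1/3+...+1/24
= 1347822955/356948592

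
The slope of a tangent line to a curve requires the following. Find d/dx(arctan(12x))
d/dx[arctan(u)]=u'/(1 + u²), u=12x, u'=12

Answer: 12/(1 + 144x²)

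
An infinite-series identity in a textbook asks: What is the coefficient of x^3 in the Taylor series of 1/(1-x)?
1/(1-x) = Σ x^n for |x|<1
All coefficients are 1

Answer: 1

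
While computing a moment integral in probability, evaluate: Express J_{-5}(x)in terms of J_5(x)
For integer n: J_{-n}(x)=(-1)^n J_n(x)
With n=5: J_{-5}(x)=(-1)^5 J_5(x)=-J_5(x)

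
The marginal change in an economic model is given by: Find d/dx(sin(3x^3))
Chain rule: d/dx[sin(u)]=cos(u)·u' where u=3x^3
u'=9x^2

Answer: 9x^2·cos(3x^3)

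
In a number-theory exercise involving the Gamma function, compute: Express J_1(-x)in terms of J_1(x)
For integer n: J_n(-x) = (-1)^n J_n(x)
With n = 1: J_1(-x) = (-1)^1 J_1(x) = -J_1(x)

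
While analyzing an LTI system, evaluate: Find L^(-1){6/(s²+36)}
L^(-1){w/(s² + w²)} = sin(wt)
Here w = 6

Answer: sin(6t)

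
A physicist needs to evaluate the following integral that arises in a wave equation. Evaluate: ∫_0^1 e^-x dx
Antiderivative: -e^-x
Evaluate: -(e^-1-1)

Answer: (e^-1-1)/(-1)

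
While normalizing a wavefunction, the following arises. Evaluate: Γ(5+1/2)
Γ(n+1/2)=(2n)!√π/(4^n·n!)
=3628800√π/(1024·120)=(945/32)·√π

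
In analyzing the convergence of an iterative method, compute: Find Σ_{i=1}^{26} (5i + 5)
= 5·Σ i + 5·26 = 5·351 + 130 = 1885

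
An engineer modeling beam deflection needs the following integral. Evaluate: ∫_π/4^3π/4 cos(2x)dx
Antiderivative: sin(2x)/2
Evaluate at bounds: [sin(2·3π/4)/2] - [sin(2·π/4)/2]
= ((-1) - (1))/2 = -1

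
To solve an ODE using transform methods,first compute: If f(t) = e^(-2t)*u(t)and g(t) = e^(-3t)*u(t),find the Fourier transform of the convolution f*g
By the convolution theorem: F{f*g} = F(omega)*G(omega)
F(omega) = 1/(2 + j*omega), G(omega) = 1/(3 + j*omega)
F{f*g} = 1/((2 + j*omega)(3 + j*omega))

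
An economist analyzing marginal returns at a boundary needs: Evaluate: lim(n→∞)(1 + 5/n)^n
This is the definition of e^5: lim(1+5/n)^n=e^5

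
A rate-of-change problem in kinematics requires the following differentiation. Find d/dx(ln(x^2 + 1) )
Chain rule: d/dx[ln(u)] = u'/u where u = x^2 + 1
u' = 2x

Answer: (2x)/(x^2 + 1)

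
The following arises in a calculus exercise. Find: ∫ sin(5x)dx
Using substitution u=5x: ∫ sin(u) du/5=-cos(u)/5+C

Answer: (-1/5)cos(5x)+C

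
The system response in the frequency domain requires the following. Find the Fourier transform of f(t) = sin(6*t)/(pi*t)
sin(W * t)/(pi * t) = (W/pi) * sinc(W * t/pi) is the impulse response of the ideal low-pass filter with cutoff W (here W = 6).
Its Fourier transform is a rectangular function:
F(omega) = 1 for |omega| < 6, 0 otherwise

Answer: rect(omega/12) [i.e., 1 for |omega| < 6, 0 otherwise]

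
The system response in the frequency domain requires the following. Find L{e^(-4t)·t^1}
First shifting: L{e^(at)f(t)} = F(s-a)
L{t^1} = 1/s^2
Shift s → s + 4: 1/(s + 4)^2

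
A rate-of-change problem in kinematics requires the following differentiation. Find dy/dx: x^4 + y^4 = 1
Differentiate: 4x^3+4y^3·(dy/dx)=0
dy/dx=-4x^3/(4y^3)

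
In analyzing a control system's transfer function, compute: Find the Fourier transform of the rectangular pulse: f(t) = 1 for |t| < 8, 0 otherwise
F(omega) = integral from -8 to 8 of e^(-j * omega * t) dt
= 2 * sin(8 * omega)/omega = 16 * sinc(8 * omega/pi)

Answer: 2 * sin(8 * omega)/omega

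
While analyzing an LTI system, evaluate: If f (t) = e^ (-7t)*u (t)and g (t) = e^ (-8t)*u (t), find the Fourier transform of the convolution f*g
By the convolution theorem: F{f * g} = F(omega) * G(omega)
F(omega) = 1/(7 + j * omega), G(omega) = 1/(8 + j * omega)
F{f * g} = 1/((7 + j * omega)(8 + j * omega))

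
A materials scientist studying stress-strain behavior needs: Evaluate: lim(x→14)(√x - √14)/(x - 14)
Multiply by conjugate (√x + √14)/(√x + √14):
= (x - 14)/((x - 14)(√x + √14)) = 1/(√x + √14)
As x → 14: 1/(2√14)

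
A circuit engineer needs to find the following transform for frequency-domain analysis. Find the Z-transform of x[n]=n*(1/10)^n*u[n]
Using the property Z{n * a^n * u[n]} = az/(z-a)^2
With a = 1/10: X(z) = (1/10)z/(z - 1/10)^2, |z| > 1/10

Answer: (1/10)z/(z - 1/10)^2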